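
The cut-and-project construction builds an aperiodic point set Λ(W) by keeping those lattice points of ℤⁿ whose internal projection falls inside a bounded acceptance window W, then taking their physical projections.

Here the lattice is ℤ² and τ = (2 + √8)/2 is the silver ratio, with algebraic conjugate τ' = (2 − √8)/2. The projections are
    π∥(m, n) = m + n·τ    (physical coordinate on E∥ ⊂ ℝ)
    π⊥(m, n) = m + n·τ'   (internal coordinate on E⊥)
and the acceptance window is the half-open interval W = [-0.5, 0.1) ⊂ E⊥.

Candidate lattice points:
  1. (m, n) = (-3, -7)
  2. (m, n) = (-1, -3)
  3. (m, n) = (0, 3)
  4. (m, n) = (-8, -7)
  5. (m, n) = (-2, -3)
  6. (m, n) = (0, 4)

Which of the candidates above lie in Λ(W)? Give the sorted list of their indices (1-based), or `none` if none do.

Compute τ' = (2−√8)/2 = -0.4142, so π⊥(m,n) = m -0.4142·n.
[1] lift (-3,-7): star map gives -0.1005; window check -0.5 ≤ -0.1005 < 0.1 is true → IN Λ
[2] lift (-1,-3): star map gives 0.2426; window check -0.5 ≤ 0.2426 < 0.1 is false → out
[3] lift (0,3): star map gives -1.2426; window check -0.5 ≤ -1.2426 < 0.1 is false → out
[4] lift (-8,-7): star map gives -5.1005; window check -0.5 ≤ -5.1005 < 0.1 is false → out
[5] lift (-2,-3): star map gives -0.7574; window check -0.5 ≤ -0.7574 < 0.1 is false → out
[6] lift (0,4): star map gives -1.6569; window check -0.5 ≤ -1.6569 < 0.1 is false → out

1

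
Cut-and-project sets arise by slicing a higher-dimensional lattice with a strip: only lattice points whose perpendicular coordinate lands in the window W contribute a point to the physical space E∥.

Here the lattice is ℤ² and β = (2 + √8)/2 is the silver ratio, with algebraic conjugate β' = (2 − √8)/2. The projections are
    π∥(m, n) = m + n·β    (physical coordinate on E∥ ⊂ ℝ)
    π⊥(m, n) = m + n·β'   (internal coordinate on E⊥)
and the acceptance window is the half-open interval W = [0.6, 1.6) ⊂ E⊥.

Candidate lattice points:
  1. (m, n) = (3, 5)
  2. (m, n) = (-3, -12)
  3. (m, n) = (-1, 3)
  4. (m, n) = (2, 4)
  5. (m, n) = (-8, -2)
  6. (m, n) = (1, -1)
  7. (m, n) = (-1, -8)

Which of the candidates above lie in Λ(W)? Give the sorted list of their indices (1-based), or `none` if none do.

Compute β' = (2−√8)/2 = -0.414214, so π⊥(m,n) = m -0.414214·n.
candidate 1: (m,n)=(3,5) → π∥ = 3+5·β ≈ 15.071068, π⊥ = 3+5·β' ≈ 0.928932 ∈ [0.6, 1.6) ⇒ IN Λ
candidate 2: (m,n)=(-3,-12) → π∥ = -3-12·β ≈ -31.970563, π⊥ = -3-12·β' ≈ 1.970563 ∉ [0.6, 1.6) ⇒ out
candidate 3: (m,n)=(-1,3) → π∥ = -1+3·β ≈ 6.242641, π⊥ = -1+3·β' ≈ -2.242641 ∉ [0.6, 1.6) ⇒ out
candidate 4: (m,n)=(2,4) → π∥ = 2+4·β ≈ 11.656854, π⊥ = 2+4·β' ≈ 0.343146 ∉ [0.6, 1.6) ⇒ out
candidate 5: (m,n)=(-8,-2) → π∥ = -8-2·β ≈ -12.828427, π⊥ = -8-2·β' ≈ -7.171573 ∉ [0.6, 1.6) ⇒ out
candidate 6: (m,n)=(1,-1) → π∥ = 1-1·β ≈ -1.414214, π⊥ = 1-1·β' ≈ 1.414214 ∈ [0.6, 1.6) ⇒ IN Λ
candidate 7: (m,n)=(-1,-8) → π∥ = -1-8·β ≈ -20.313708, π⊥ = -1-8·β' ≈ 2.313708 ∉ [0.6, 1.6) ⇒ out

1, 6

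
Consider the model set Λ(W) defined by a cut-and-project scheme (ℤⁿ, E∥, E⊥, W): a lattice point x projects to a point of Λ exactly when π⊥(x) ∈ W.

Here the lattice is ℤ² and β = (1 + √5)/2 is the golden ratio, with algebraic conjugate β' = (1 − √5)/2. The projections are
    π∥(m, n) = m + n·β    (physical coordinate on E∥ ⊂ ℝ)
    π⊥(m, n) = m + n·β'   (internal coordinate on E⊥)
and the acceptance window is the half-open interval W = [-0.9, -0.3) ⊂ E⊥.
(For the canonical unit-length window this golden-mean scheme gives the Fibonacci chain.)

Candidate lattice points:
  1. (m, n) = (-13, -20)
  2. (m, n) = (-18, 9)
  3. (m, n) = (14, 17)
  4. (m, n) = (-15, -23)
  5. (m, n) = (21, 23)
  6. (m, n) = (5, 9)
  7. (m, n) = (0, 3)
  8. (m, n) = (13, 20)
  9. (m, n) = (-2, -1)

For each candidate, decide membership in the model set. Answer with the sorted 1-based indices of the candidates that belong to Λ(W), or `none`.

1, 4, 6

β' = (1−√5)/2 ≈ -0.61803.
candidate 1: (m,n)=(-13,-20) → π∥ = -13-20·β ≈ -45.36068, π⊥ = -13-20·β' ≈ -0.63932 ∈ [-0.9, -0.3) ⇒ IN Λ
candidate 2: (m,n)=(-18,9) → π∥ = -18+9·β ≈ -3.43769, π⊥ = -18+9·β' ≈ -23.56231 ∉ [-0.9, -0.3) ⇒ out
candidate 3: (m,n)=(14,17) → π∥ = 14+17·β ≈ 41.50658, π⊥ = 14+17·β' ≈ 3.49342 ∉ [-0.9, -0.3) ⇒ out
candidate 4: (m,n)=(-15,-23) → π∥ = -15-23·β ≈ -52.21478, π⊥ = -15-23·β' ≈ -0.78522 ∈ [-0.9, -0.3) ⇒ IN Λ
candidate 5: (m,n)=(21,23) → π∥ = 21+23·β ≈ 58.21478, π⊥ = 21+23·β' ≈ 6.78522 ∉ [-0.9, -0.3) ⇒ out
candidate 6: (m,n)=(5,9) → π∥ = 5+9·β ≈ 19.56231, π⊥ = 5+9·β' ≈ -0.56231 ∈ [-0.9, -0.3) ⇒ IN Λ
candidate 7: (m,n)=(0,3) → π∥ = 0+3·β ≈ 4.85410, π⊥ = 0+3·β' ≈ -1.85410 ∉ [-0.9, -0.3) ⇒ out
candidate 8: (m,n)=(13,20) → π∥ = 13+20·β ≈ 45.36068, π⊥ = 13+20·β' ≈ 0.63932 ∉ [-0.9, -0.3) ⇒ out
candidate 9: (m,n)=(-2,-1) → π∥ = -2-1·β ≈ -3.61803, π⊥ = -2-1·β' ≈ -1.38197 ∉ [-0.9, -0.3) ⇒ out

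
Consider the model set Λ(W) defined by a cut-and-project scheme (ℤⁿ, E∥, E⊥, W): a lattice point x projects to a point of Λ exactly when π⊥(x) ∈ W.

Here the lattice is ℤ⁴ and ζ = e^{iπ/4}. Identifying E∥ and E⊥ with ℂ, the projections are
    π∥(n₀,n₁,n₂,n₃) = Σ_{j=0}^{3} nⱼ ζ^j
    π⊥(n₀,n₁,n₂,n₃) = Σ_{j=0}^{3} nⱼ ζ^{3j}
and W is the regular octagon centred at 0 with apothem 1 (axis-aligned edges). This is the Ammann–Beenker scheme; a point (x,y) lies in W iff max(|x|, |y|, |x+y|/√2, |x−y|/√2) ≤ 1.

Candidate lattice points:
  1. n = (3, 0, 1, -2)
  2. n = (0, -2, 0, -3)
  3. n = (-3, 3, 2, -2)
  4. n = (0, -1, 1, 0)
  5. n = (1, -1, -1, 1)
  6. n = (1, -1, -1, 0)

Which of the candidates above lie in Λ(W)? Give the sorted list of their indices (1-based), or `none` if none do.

none

With ζ = e^{iπ/4} the internal vectors are ζ^0,ζ^3,ζ^6,ζ^9.
#1 (3, 0, 1, -2): internal (1.58579, -2.41421); octagon support 2.82843 vs apothem 1 → ∉ W
#2 (0, -2, 0, -3): internal (-0.70711, -3.53553); octagon support 3.53553 vs apothem 1 → ∉ W
#3 (-3, 3, 2, -2): internal (-6.53553, -1.29289); octagon support 6.53553 vs apothem 1 → ∉ W
#4 (0, -1, 1, 0): internal (0.70711, -1.70711); octagon support 1.70711 vs apothem 1 → ∉ W
#5 (1, -1, -1, 1): internal (2.41421, 1.00000); octagon support 2.41421 vs apothem 1 → ∉ W
#6 (1, -1, -1, 0): internal (1.70711, 0.29289); octagon support 1.70711 vs apothem 1 → ∉ W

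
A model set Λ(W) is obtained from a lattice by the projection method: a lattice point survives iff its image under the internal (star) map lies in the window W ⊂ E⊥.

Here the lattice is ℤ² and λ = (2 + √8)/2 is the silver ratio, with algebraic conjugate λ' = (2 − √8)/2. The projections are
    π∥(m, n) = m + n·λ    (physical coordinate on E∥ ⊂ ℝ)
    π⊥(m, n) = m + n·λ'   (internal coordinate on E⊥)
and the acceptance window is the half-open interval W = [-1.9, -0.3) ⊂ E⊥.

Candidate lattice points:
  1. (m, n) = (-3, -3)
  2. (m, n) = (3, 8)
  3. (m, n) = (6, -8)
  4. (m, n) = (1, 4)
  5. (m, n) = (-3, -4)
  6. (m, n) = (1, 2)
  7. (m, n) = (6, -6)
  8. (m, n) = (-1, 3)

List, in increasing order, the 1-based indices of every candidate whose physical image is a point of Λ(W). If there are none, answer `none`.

λ' = (2−√8)/2 ≈ -0.41421.
#1 (-3,-3): internal coord -3 + (-3)·λ' = -1.75736; -1.75736 ∈ [-1.9, -0.3) → IN Λ
#2 (3,8): internal coord 3 + (8)·λ' = -0.31371; -0.31371 ∈ [-1.9, -0.3) → IN Λ
#3 (6,-8): internal coord 6 + (-8)·λ' = +9.31371; +9.31371 ∉ [-1.9, -0.3) → out
#4 (1,4): internal coord 1 + (4)·λ' = -0.65685; -0.65685 ∈ [-1.9, -0.3) → IN Λ
#5 (-3,-4): internal coord -3 + (-4)·λ' = -1.34315; -1.34315 ∈ [-1.9, -0.3) → IN Λ
#6 (1,2): internal coord 1 + (2)·λ' = +0.17157; +0.17157 ∉ [-1.9, -0.3) → out
#7 (6,-6): internal coord 6 + (-6)·λ' = +8.48528; +8.48528 ∉ [-1.9, -0.3) → out
#8 (-1,3): internal coord -1 + (3)·λ' = -2.24264; -2.24264 ∉ [-1.9, -0.3) → out

1, 2, 4, 5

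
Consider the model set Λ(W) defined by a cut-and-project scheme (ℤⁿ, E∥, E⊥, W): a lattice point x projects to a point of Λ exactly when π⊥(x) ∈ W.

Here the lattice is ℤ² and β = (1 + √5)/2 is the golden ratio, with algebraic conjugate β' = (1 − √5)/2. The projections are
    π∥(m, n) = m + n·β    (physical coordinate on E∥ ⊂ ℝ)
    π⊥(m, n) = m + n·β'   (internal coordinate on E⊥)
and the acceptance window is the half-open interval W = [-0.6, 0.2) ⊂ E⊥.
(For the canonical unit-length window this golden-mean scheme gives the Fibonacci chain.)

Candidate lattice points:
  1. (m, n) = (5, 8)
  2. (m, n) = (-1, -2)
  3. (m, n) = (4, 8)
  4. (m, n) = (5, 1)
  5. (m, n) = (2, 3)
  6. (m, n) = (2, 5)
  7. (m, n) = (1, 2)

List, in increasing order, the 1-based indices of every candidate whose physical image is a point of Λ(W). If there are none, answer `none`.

1, 5, 7

β' = (1−√5)/2 ≈ -0.61803.
candidate 1: (m,n)=(5,8) → π∥ = 5+8·β ≈ 17.94427, π⊥ = 5+8·β' ≈ 0.05573 ∈ [-0.6, 0.2) ⇒ IN Λ
candidate 2: (m,n)=(-1,-2) → π∥ = -1-2·β ≈ -4.23607, π⊥ = -1-2·β' ≈ 0.23607 ∉ [-0.6, 0.2) ⇒ out
candidate 3: (m,n)=(4,8) → π∥ = 4+8·β ≈ 16.94427, π⊥ = 4+8·β' ≈ -0.94427 ∉ [-0.6, 0.2) ⇒ out
candidate 4: (m,n)=(5,1) → π∥ = 5+1·β ≈ 6.61803, π⊥ = 5+1·β' ≈ 4.38197 ∉ [-0.6, 0.2) ⇒ out
candidate 5: (m,n)=(2,3) → π∥ = 2+3·β ≈ 6.85410, π⊥ = 2+3·β' ≈ 0.14590 ∈ [-0.6, 0.2) ⇒ IN Λ
candidate 6: (m,n)=(2,5) → π∥ = 2+5·β ≈ 10.09017, π⊥ = 2+5·β' ≈ -1.09017 ∉ [-0.6, 0.2) ⇒ out
candidate 7: (m,n)=(1,2) → π∥ = 1+2·β ≈ 4.23607, π⊥ = 1+2·β' ≈ -0.23607 ∈ [-0.6, 0.2) ⇒ IN Λ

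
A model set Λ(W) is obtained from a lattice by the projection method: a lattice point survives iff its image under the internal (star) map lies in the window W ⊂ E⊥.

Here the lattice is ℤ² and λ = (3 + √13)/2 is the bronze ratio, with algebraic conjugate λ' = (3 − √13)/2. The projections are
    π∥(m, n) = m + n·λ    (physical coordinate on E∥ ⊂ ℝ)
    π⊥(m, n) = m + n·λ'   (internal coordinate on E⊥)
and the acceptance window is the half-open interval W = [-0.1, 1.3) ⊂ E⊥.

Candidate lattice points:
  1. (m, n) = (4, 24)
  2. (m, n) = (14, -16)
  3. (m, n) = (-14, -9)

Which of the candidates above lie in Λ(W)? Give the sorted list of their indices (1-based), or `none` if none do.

Numerically λ ≈ 3.302776 and λ' = −1/λ ≈ -0.302776.
candidate 1: (m,n)=(4,24) → π∥ = 4+24·λ ≈ 83.266615, π⊥ = 4+24·λ' ≈ -3.266615 ∉ [-0.1, 1.3) ⇒ out
candidate 2: (m,n)=(14,-16) → π∥ = 14-16·λ ≈ -38.844410, π⊥ = 14-16·λ' ≈ 18.844410 ∉ [-0.1, 1.3) ⇒ out
candidate 3: (m,n)=(-14,-9) → π∥ = -14-9·λ ≈ -43.724981, π⊥ = -14-9·λ' ≈ -11.275019 ∉ [-0.1, 1.3) ⇒ out

none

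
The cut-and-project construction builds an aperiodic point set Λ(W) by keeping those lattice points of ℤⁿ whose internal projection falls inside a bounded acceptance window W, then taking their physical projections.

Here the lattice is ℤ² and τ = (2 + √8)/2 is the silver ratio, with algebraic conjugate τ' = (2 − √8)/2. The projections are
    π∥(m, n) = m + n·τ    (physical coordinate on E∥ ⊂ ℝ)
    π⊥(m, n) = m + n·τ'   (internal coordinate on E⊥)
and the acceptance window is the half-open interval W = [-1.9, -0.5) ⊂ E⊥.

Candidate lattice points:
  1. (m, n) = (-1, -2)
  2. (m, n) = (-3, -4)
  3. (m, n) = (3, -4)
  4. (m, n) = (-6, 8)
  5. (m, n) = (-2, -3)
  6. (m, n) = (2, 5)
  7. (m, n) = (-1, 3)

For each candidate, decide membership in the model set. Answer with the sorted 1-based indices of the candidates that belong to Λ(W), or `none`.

2, 5

Compute τ' = (2−√8)/2 = -0.41421, so π⊥(m,n) = m -0.41421·n.
#1 (-1,-2): internal coord -1 + (-2)·τ' = -0.17157; -0.17157 ∉ [-1.9, -0.5) → out
#2 (-3,-4): internal coord -3 + (-4)·τ' = -1.34315; -1.34315 ∈ [-1.9, -0.5) → IN Λ
#3 (3,-4): internal coord 3 + (-4)·τ' = +4.65685; +4.65685 ∉ [-1.9, -0.5) → out
#4 (-6,8): internal coord -6 + (8)·τ' = -9.31371; -9.31371 ∉ [-1.9, -0.5) → out
#5 (-2,-3): internal coord -2 + (-3)·τ' = -0.75736; -0.75736 ∈ [-1.9, -0.5) → IN Λ
#6 (2,5): internal coord 2 + (5)·τ' = -0.07107; -0.07107 ∉ [-1.9, -0.5) → out
#7 (-1,3): internal coord -1 + (3)·τ' = -2.24264; -2.24264 ∉ [-1.9, -0.5) → out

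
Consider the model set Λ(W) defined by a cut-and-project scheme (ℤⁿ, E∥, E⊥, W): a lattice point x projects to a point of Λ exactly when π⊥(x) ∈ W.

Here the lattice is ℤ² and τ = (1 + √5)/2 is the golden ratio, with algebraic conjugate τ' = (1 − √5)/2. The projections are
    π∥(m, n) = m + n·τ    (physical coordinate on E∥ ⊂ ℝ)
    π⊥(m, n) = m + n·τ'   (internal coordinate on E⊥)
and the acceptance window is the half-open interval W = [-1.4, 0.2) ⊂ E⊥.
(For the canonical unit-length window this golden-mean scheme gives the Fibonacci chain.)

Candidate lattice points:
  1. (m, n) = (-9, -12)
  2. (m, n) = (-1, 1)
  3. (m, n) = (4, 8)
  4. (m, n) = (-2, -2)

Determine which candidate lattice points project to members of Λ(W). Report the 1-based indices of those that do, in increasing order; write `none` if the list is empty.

3, 4

τ' = (1−√5)/2 ≈ -0.618034.
candidate 1: (m,n)=(-9,-12) → π∥ = -9-12·τ ≈ -28.416408, π⊥ = -9-12·τ' ≈ -1.583592 ∉ [-1.4, 0.2) ⇒ out
candidate 2: (m,n)=(-1,1) → π∥ = -1+1·τ ≈ 0.618034, π⊥ = -1+1·τ' ≈ -1.618034 ∉ [-1.4, 0.2) ⇒ out
candidate 3: (m,n)=(4,8) → π∥ = 4+8·τ ≈ 16.944272, π⊥ = 4+8·τ' ≈ -0.944272 ∈ [-1.4, 0.2) ⇒ IN Λ
candidate 4: (m,n)=(-2,-2) → π∥ = -2-2·τ ≈ -5.236068, π⊥ = -2-2·τ' ≈ -0.763932 ∈ [-1.4, 0.2) ⇒ IN Λ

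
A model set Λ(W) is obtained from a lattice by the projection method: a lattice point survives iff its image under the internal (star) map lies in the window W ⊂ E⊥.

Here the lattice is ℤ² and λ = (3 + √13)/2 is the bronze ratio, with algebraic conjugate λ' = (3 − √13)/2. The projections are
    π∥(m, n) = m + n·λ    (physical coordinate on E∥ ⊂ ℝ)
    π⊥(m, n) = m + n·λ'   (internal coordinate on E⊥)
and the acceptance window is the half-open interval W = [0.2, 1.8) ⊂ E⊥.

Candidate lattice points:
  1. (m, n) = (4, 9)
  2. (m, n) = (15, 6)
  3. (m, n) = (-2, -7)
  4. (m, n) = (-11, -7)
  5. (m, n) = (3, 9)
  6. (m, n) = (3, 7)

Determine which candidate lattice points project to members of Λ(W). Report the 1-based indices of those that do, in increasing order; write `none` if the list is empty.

λ' = (3−√13)/2 ≈ -0.30278.
[1] lift (4,9): star map gives 1.27502; window check 0.2 ≤ 1.27502 < 1.8 is true → IN Λ
[2] lift (15,6): star map gives 13.18335; window check 0.2 ≤ 13.18335 < 1.8 is false → out
[3] lift (-2,-7): star map gives 0.11943; window check 0.2 ≤ 0.11943 < 1.8 is false → out
[4] lift (-11,-7): star map gives -8.88057; window check 0.2 ≤ -8.88057 < 1.8 is false → out
[5] lift (3,9): star map gives 0.27502; window check 0.2 ≤ 0.27502 < 1.8 is true → IN Λ
[6] lift (3,7): star map gives 0.88057; window check 0.2 ≤ 0.88057 < 1.8 is true → IN Λ

1, 5, 6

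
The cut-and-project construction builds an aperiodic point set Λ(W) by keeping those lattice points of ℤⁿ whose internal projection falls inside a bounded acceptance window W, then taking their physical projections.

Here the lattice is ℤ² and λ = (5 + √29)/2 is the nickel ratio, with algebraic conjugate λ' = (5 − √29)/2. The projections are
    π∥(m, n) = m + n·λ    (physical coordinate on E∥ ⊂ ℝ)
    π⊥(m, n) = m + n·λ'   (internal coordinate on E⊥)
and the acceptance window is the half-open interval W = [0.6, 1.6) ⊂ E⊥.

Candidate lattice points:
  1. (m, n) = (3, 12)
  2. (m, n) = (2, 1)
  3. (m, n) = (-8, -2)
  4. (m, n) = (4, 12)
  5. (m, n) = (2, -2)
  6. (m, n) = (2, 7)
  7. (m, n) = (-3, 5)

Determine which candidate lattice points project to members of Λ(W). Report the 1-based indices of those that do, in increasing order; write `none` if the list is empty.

1, 6

Compute λ' = (5−√29)/2 = -0.192582, so π⊥(m,n) = m -0.192582·n.
#1 (3,12): internal coord 3 + (12)·λ' = +0.689011; +0.689011 ∈ [0.6, 1.6) → IN Λ
#2 (2,1): internal coord 2 + (1)·λ' = +1.807418; +1.807418 ∉ [0.6, 1.6) → out
#3 (-8,-2): internal coord -8 + (-2)·λ' = -7.614835; -7.614835 ∉ [0.6, 1.6) → out
#4 (4,12): internal coord 4 + (12)·λ' = +1.689011; +1.689011 ∉ [0.6, 1.6) → out
#5 (2,-2): internal coord 2 + (-2)·λ' = +2.385165; +2.385165 ∉ [0.6, 1.6) → out
#6 (2,7): internal coord 2 + (7)·λ' = +0.651923; +0.651923 ∈ [0.6, 1.6) → IN Λ
#7 (-3,5): internal coord -3 + (5)·λ' = -3.962912; -3.962912 ∉ [0.6, 1.6) → out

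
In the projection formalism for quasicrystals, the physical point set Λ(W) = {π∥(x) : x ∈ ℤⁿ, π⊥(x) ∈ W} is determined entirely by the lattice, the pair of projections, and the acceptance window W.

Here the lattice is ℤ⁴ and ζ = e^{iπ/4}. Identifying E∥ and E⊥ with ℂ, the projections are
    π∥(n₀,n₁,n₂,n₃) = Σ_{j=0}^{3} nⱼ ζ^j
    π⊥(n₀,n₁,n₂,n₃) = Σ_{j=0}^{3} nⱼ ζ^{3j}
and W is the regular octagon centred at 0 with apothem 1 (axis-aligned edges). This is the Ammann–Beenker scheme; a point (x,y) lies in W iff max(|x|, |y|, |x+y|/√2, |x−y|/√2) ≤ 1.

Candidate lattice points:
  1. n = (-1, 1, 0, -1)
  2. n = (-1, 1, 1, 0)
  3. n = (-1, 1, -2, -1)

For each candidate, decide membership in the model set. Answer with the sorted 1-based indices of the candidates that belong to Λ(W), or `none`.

none

π⊥(n) = n₀ + n₁ζ³ + n₂ζ⁶ + n₃ζ⁹ where ζ = e^{iπ/4}.
#1 (-1, 1, 0, -1): internal (-2.4142, 0.0000); octagon support 2.4142 vs apothem 1 → ∉ W
#2 (-1, 1, 1, 0): internal (-1.7071, -0.2929); octagon support 1.7071 vs apothem 1 → ∉ W
#3 (-1, 1, -2, -1): internal (-2.4142, 2.0000); octagon support 3.1213 vs apothem 1 → ∉ W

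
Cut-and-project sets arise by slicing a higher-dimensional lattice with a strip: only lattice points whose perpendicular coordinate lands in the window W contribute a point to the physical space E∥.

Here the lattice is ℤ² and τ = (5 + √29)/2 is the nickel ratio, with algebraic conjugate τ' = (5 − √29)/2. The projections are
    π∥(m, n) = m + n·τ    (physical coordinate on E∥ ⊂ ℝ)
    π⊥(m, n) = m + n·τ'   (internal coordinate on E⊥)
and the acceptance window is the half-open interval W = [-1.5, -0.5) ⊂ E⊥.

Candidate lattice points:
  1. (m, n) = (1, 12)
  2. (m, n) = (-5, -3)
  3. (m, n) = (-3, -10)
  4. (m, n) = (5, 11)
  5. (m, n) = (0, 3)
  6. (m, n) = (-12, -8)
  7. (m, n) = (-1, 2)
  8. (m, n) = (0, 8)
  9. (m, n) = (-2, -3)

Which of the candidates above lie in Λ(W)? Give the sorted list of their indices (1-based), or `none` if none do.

Compute τ' = (5−√29)/2 = -0.19258, so π⊥(m,n) = m -0.19258·n.
[1] lift (1,12): star map gives -1.31099; window check -1.5 ≤ -1.31099 < -0.5 is true → IN Λ
[2] lift (-5,-3): star map gives -4.42225; window check -1.5 ≤ -4.42225 < -0.5 is false → out
[3] lift (-3,-10): star map gives -1.07418; window check -1.5 ≤ -1.07418 < -0.5 is true → IN Λ
[4] lift (5,11): star map gives 2.88159; window check -1.5 ≤ 2.88159 < -0.5 is false → out
[5] lift (0,3): star map gives -0.57775; window check -1.5 ≤ -0.57775 < -0.5 is true → IN Λ
[6] lift (-12,-8): star map gives -10.45934; window check -1.5 ≤ -10.45934 < -0.5 is false → out
[7] lift (-1,2): star map gives -1.38516; window check -1.5 ≤ -1.38516 < -0.5 is true → IN Λ
[8] lift (0,8): star map gives -1.54066; window check -1.5 ≤ -1.54066 < -0.5 is false → out
[9] lift (-2,-3): star map gives -1.42225; window check -1.5 ≤ -1.42225 < -0.5 is true → IN Λ

1, 3, 5, 7, 9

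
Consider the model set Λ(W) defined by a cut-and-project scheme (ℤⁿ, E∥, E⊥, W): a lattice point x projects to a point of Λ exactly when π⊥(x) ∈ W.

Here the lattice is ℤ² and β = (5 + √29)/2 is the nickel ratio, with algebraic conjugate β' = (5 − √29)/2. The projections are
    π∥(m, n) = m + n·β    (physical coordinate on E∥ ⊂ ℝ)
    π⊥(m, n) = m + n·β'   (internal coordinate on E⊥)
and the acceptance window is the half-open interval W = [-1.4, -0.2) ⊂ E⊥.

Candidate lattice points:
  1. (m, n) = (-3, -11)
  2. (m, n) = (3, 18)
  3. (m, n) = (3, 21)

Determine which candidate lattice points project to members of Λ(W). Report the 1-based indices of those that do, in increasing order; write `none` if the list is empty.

β' = (5−√29)/2 ≈ -0.192582.
[1] lift (-3,-11): star map gives -0.881594; window check -1.4 ≤ -0.881594 < -0.2 is true → IN Λ
[2] lift (3,18): star map gives -0.466483; window check -1.4 ≤ -0.466483 < -0.2 is true → IN Λ
[3] lift (3,21): star map gives -1.044230; window check -1.4 ≤ -1.044230 < -0.2 is true → IN Λ

1, 2, 3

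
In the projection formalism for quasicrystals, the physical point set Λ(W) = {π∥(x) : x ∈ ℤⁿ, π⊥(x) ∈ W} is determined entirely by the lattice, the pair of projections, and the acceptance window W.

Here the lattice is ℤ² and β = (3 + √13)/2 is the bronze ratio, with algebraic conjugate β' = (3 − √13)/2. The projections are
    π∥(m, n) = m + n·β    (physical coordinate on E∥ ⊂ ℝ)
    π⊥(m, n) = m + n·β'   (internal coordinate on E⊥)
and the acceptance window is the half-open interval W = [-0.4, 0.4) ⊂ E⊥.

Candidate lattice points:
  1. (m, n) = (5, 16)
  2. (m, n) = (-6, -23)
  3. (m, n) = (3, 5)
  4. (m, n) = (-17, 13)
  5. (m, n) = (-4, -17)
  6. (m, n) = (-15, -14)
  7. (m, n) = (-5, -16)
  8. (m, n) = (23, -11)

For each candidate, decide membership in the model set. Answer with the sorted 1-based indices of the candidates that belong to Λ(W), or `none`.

β' = (3−√13)/2 ≈ -0.30278.
candidate 1: (m,n)=(5,16) → π∥ = 5+16·β ≈ 57.84441, π⊥ = 5+16·β' ≈ 0.15559 ∈ [-0.4, 0.4) ⇒ IN Λ
candidate 2: (m,n)=(-6,-23) → π∥ = -6-23·β ≈ -81.96384, π⊥ = -6-23·β' ≈ 0.96384 ∉ [-0.4, 0.4) ⇒ out
candidate 3: (m,n)=(3,5) → π∥ = 3+5·β ≈ 19.51388, π⊥ = 3+5·β' ≈ 1.48612 ∉ [-0.4, 0.4) ⇒ out
candidate 4: (m,n)=(-17,13) → π∥ = -17+13·β ≈ 25.93608, π⊥ = -17+13·β' ≈ -20.93608 ∉ [-0.4, 0.4) ⇒ out
candidate 5: (m,n)=(-4,-17) → π∥ = -4-17·β ≈ -60.14719, π⊥ = -4-17·β' ≈ 1.14719 ∉ [-0.4, 0.4) ⇒ out
candidate 6: (m,n)=(-15,-14) → π∥ = -15-14·β ≈ -61.23886, π⊥ = -15-14·β' ≈ -10.76114 ∉ [-0.4, 0.4) ⇒ out
candidate 7: (m,n)=(-5,-16) → π∥ = -5-16·β ≈ -57.84441, π⊥ = -5-16·β' ≈ -0.15559 ∈ [-0.4, 0.4) ⇒ IN Λ
candidate 8: (m,n)=(23,-11) → π∥ = 23-11·β ≈ -13.33053, π⊥ = 23-11·β' ≈ 26.33053 ∉ [-0.4, 0.4) ⇒ out

1, 7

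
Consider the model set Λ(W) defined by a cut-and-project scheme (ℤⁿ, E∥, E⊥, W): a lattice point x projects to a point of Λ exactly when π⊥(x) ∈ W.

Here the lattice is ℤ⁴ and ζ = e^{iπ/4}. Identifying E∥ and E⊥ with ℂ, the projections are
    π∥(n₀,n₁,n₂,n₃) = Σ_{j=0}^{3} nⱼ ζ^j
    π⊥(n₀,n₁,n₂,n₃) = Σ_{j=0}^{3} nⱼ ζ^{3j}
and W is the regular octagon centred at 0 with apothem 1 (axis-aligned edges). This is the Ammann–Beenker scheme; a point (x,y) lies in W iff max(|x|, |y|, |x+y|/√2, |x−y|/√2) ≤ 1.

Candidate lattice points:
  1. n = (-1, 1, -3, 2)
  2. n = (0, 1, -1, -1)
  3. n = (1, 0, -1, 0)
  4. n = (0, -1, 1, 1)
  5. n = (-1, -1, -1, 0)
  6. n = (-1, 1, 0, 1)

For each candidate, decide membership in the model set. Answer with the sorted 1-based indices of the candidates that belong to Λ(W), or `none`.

5

π⊥(n) = n₀ + n₁ζ³ + n₂ζ⁶ + n₃ζ⁹ where ζ = e^{iπ/4}.
candidate 1: n = (-1, 1, -3, 2) → π⊥ ≈ (-0.292893, +5.121320); max(|x|,|y|,|x±y|/√2) = 5.121320 > 1 ⇒ ∉ W
candidate 2: n = (0, 1, -1, -1) → π⊥ ≈ (-1.414214, +1.000000); max(|x|,|y|,|x±y|/√2) = 1.707107 > 1 ⇒ ∉ W
candidate 3: n = (1, 0, -1, 0) → π⊥ ≈ (+1.000000, +1.000000); max(|x|,|y|,|x±y|/√2) = 1.414214 > 1 ⇒ ∉ W
candidate 4: n = (0, -1, 1, 1) → π⊥ ≈ (+1.414214, -1.000000); max(|x|,|y|,|x±y|/√2) = 1.707107 > 1 ⇒ ∉ W
candidate 5: n = (-1, -1, -1, 0) → π⊥ ≈ (-0.292893, +0.292893); max(|x|,|y|,|x±y|/√2) = 0.414214 ≤ 1 ⇒ ∈ W
candidate 6: n = (-1, 1, 0, 1) → π⊥ ≈ (-1.000000, +1.414214); max(|x|,|y|,|x±y|/√2) = 1.707107 > 1 ⇒ ∉ W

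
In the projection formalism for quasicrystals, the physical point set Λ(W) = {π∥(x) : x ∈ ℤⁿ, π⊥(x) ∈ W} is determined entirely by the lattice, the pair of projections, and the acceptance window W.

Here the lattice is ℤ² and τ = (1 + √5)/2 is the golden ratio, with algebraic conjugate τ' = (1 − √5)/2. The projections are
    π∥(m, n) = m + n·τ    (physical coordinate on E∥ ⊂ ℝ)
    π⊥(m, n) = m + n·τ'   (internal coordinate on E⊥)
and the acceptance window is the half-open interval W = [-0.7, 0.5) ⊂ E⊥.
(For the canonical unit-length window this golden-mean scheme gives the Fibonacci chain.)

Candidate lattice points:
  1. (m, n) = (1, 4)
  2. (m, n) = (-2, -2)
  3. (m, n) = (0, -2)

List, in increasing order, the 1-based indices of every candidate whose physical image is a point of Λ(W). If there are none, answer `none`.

none

Numerically τ ≈ 1.618034 and τ' = −1/τ ≈ -0.618034.
candidate 1: (m,n)=(1,4) → π∥ = 1+4·τ ≈ 7.472136, π⊥ = 1+4·τ' ≈ -1.472136 ∉ [-0.7, 0.5) ⇒ out
candidate 2: (m,n)=(-2,-2) → π∥ = -2-2·τ ≈ -5.236068, π⊥ = -2-2·τ' ≈ -0.763932 ∉ [-0.7, 0.5) ⇒ out
candidate 3: (m,n)=(0,-2) → π∥ = 0-2·τ ≈ -3.236068, π⊥ = 0-2·τ' ≈ 1.236068 ∉ [-0.7, 0.5) ⇒ out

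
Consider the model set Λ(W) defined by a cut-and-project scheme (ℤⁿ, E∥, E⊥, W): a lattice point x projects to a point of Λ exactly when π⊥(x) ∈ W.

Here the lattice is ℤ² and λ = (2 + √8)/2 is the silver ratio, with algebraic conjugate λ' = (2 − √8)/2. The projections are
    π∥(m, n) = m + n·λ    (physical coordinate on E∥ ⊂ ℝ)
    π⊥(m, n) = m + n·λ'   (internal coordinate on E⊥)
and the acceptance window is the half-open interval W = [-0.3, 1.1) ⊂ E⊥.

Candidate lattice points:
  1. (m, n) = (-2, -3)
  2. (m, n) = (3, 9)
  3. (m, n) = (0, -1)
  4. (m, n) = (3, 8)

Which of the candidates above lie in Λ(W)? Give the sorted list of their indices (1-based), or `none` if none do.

3

λ' = (2−√8)/2 ≈ -0.41421.
candidate 1: (m,n)=(-2,-3) → π∥ = -2-3·λ ≈ -9.24264, π⊥ = -2-3·λ' ≈ -0.75736 ∉ [-0.3, 1.1) ⇒ out
candidate 2: (m,n)=(3,9) → π∥ = 3+9·λ ≈ 24.72792, π⊥ = 3+9·λ' ≈ -0.72792 ∉ [-0.3, 1.1) ⇒ out
candidate 3: (m,n)=(0,-1) → π∥ = 0-1·λ ≈ -2.41421, π⊥ = 0-1·λ' ≈ 0.41421 ∈ [-0.3, 1.1) ⇒ IN Λ
candidate 4: (m,n)=(3,8) → π∥ = 3+8·λ ≈ 22.31371, π⊥ = 3+8·λ' ≈ -0.31371 ∉ [-0.3, 1.1) ⇒ out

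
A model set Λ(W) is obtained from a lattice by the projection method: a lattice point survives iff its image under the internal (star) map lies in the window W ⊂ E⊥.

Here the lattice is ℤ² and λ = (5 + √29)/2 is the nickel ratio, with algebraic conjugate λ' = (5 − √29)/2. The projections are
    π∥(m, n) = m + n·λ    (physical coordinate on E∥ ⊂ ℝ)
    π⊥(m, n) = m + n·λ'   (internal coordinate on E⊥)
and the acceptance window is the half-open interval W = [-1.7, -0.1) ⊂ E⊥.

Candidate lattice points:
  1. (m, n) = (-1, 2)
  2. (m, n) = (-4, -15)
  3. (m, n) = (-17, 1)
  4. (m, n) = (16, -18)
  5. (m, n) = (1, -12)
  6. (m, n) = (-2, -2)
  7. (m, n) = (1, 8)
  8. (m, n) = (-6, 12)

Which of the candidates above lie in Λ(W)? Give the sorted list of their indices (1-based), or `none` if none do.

1, 2, 6, 7

λ' = (5−√29)/2 ≈ -0.19258.
[1] lift (-1,2): star map gives -1.38516; window check -1.7 ≤ -1.38516 < -0.1 is true → IN Λ
[2] lift (-4,-15): star map gives -1.11126; window check -1.7 ≤ -1.11126 < -0.1 is true → IN Λ
[3] lift (-17,1): star map gives -17.19258; window check -1.7 ≤ -17.19258 < -0.1 is false → out
[4] lift (16,-18): star map gives 19.46648; window check -1.7 ≤ 19.46648 < -0.1 is false → out
[5] lift (1,-12): star map gives 3.31099; window check -1.7 ≤ 3.31099 < -0.1 is false → out
[6] lift (-2,-2): star map gives -1.61484; window check -1.7 ≤ -1.61484 < -0.1 is true → IN Λ
[7] lift (1,8): star map gives -0.54066; window check -1.7 ≤ -0.54066 < -0.1 is true → IN Λ
[8] lift (-6,12): star map gives -8.31099; window check -1.7 ≤ -8.31099 < -0.1 is false → out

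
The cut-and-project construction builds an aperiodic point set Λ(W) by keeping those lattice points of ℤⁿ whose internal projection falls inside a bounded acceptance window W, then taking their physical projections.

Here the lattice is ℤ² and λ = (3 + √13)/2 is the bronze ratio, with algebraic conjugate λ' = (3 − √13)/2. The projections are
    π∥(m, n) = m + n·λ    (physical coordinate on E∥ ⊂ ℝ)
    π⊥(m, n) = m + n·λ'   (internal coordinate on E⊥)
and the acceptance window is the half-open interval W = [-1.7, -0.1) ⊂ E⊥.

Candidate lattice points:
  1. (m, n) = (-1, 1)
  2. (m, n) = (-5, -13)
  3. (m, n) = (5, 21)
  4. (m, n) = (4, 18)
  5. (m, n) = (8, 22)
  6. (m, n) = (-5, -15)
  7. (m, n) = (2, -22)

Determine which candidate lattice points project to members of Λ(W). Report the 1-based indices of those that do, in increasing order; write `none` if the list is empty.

1, 2, 3, 4, 6

Compute λ' = (3−√13)/2 = -0.302776, so π⊥(m,n) = m -0.302776·n.
candidate 1: (m,n)=(-1,1) → π∥ = -1+1·λ ≈ 2.302776, π⊥ = -1+1·λ' ≈ -1.302776 ∈ [-1.7, -0.1) ⇒ IN Λ
candidate 2: (m,n)=(-5,-13) → π∥ = -5-13·λ ≈ -47.936083, π⊥ = -5-13·λ' ≈ -1.063917 ∈ [-1.7, -0.1) ⇒ IN Λ
candidate 3: (m,n)=(5,21) → π∥ = 5+21·λ ≈ 74.358288, π⊥ = 5+21·λ' ≈ -1.358288 ∈ [-1.7, -0.1) ⇒ IN Λ
candidate 4: (m,n)=(4,18) → π∥ = 4+18·λ ≈ 63.449961, π⊥ = 4+18·λ' ≈ -1.449961 ∈ [-1.7, -0.1) ⇒ IN Λ
candidate 5: (m,n)=(8,22) → π∥ = 8+22·λ ≈ 80.661064, π⊥ = 8+22·λ' ≈ 1.338936 ∉ [-1.7, -0.1) ⇒ out
candidate 6: (m,n)=(-5,-15) → π∥ = -5-15·λ ≈ -54.541635, π⊥ = -5-15·λ' ≈ -0.458365 ∈ [-1.7, -0.1) ⇒ IN Λ
candidate 7: (m,n)=(2,-22) → π∥ = 2-22·λ ≈ -70.661064, π⊥ = 2-22·λ' ≈ 8.661064 ∉ [-1.7, -0.1) ⇒ out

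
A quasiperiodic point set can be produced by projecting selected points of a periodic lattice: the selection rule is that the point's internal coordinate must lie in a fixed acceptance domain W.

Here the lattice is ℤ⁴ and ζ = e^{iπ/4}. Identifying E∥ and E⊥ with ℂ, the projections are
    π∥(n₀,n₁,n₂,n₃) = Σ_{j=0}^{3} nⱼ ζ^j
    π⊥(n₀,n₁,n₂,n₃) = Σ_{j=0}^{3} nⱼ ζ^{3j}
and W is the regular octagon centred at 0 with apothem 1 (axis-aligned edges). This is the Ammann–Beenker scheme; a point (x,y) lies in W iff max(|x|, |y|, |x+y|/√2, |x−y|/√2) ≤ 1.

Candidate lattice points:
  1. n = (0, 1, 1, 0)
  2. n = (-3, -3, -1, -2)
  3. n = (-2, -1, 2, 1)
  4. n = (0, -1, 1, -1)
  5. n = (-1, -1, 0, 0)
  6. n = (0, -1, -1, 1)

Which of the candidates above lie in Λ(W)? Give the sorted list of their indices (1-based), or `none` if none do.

1, 5

Internal map: ζ^{3j} for j=0..3 gives (1,0), (−√2/2,√2/2), (0,−1), (√2/2,√2/2).
#1 (0, 1, 1, 0): internal (-0.70711, -0.29289); octagon support 0.70711 vs apothem 1 → ∈ W
#2 (-3, -3, -1, -2): internal (-2.29289, -2.53553); octagon support 3.41421 vs apothem 1 → ∉ W
#3 (-2, -1, 2, 1): internal (-0.58579, -2.00000); octagon support 2.00000 vs apothem 1 → ∉ W
#4 (0, -1, 1, -1): internal (0.00000, -2.41421); octagon support 2.41421 vs apothem 1 → ∉ W
#5 (-1, -1, 0, 0): internal (-0.29289, -0.70711); octagon support 0.70711 vs apothem 1 → ∈ W
#6 (0, -1, -1, 1): internal (1.41421, 1.00000); octagon support 1.70711 vs apothem 1 → ∉ W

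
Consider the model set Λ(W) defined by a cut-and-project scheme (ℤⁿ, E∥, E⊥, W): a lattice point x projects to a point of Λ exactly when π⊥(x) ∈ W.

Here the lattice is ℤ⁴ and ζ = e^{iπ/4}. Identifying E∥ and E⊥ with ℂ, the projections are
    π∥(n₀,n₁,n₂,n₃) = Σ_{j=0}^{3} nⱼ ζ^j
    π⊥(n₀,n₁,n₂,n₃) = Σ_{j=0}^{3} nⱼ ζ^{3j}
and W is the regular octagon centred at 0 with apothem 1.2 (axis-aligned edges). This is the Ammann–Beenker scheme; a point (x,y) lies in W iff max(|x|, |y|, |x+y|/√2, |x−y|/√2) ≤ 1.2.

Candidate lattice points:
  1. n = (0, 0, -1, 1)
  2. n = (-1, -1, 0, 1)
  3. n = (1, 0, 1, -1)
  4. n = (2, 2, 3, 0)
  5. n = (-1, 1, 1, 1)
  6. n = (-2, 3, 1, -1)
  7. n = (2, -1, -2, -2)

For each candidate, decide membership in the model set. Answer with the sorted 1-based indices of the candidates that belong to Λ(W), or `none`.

With ζ = e^{iπ/4} the internal vectors are ζ^0,ζ^3,ζ^6,ζ^9.
#1 (0, 0, -1, 1): internal (0.707107, 1.707107); octagon support 1.707107 vs apothem 1.2 → ∉ W
#2 (-1, -1, 0, 1): internal (0.414214, 0.000000); octagon support 0.414214 vs apothem 1.2 → ∈ W
#3 (1, 0, 1, -1): internal (0.292893, -1.707107); octagon support 1.707107 vs apothem 1.2 → ∉ W
#4 (2, 2, 3, 0): internal (0.585786, -1.585786); octagon support 1.585786 vs apothem 1.2 → ∉ W
#5 (-1, 1, 1, 1): internal (-1.000000, 0.414214); octagon support 1.000000 vs apothem 1.2 → ∈ W
#6 (-2, 3, 1, -1): internal (-4.828427, 0.414214); octagon support 4.828427 vs apothem 1.2 → ∉ W
#7 (2, -1, -2, -2): internal (1.292893, -0.121320); octagon support 1.292893 vs apothem 1.2 → ∉ W

2, 5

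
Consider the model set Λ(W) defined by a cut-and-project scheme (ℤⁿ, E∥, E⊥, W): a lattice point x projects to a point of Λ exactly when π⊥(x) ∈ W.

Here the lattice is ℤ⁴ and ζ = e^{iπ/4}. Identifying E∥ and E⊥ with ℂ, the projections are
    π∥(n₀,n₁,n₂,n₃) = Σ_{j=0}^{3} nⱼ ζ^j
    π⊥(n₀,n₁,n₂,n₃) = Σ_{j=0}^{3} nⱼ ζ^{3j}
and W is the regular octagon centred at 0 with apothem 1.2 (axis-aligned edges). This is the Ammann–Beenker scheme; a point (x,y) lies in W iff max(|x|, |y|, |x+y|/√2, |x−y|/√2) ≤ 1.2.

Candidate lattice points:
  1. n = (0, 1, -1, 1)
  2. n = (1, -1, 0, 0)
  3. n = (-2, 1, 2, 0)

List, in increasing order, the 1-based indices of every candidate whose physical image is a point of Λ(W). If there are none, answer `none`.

none

With ζ = e^{iπ/4} the internal vectors are ζ^0,ζ^3,ζ^6,ζ^9.
candidate 1: n = (0, 1, -1, 1) → π⊥ ≈ (+0.0000, +2.4142); max(|x|,|y|,|x±y|/√2) = 2.4142 > 1.2 ⇒ ∉ W
candidate 2: n = (1, -1, 0, 0) → π⊥ ≈ (+1.7071, -0.7071); max(|x|,|y|,|x±y|/√2) = 1.7071 > 1.2 ⇒ ∉ W
candidate 3: n = (-2, 1, 2, 0) → π⊥ ≈ (-2.7071, -1.2929); max(|x|,|y|,|x±y|/√2) = 2.8284 > 1.2 ⇒ ∉ W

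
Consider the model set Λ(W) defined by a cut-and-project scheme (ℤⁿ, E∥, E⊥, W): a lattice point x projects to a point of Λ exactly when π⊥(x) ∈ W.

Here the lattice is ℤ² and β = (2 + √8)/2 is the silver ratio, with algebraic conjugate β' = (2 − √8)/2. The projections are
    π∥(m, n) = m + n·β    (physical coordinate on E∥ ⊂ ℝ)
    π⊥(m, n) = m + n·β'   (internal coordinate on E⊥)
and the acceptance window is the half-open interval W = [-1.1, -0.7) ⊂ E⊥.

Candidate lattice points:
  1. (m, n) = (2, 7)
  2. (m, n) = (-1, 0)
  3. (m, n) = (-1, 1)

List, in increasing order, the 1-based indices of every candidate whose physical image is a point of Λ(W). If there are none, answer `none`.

Numerically β ≈ 2.41421 and β' = −1/β ≈ -0.41421.
[1] lift (2,7): star map gives -0.89949; window check -1.1 ≤ -0.89949 < -0.7 is true → IN Λ
[2] lift (-1,0): star map gives -1.00000; window check -1.1 ≤ -1.00000 < -0.7 is true → IN Λ
[3] lift (-1,1): star map gives -1.41421; window check -1.1 ≤ -1.41421 < -0.7 is false → out

1, 2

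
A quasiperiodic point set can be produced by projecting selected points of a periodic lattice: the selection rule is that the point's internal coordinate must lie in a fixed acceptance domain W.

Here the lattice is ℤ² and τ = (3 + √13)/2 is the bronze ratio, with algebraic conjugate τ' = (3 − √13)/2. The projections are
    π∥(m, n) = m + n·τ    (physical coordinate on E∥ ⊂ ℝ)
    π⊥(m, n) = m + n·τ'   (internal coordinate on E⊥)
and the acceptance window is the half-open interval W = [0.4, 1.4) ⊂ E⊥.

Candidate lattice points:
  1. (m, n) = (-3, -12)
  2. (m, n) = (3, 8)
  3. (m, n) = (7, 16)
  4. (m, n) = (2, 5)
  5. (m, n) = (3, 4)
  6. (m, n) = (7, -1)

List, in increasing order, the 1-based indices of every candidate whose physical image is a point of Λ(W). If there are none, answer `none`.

1, 2, 4

Numerically τ ≈ 3.302776 and τ' = −1/τ ≈ -0.302776.
candidate 1: (m,n)=(-3,-12) → π∥ = -3-12·τ ≈ -42.633308, π⊥ = -3-12·τ' ≈ 0.633308 ∈ [0.4, 1.4) ⇒ IN Λ
candidate 2: (m,n)=(3,8) → π∥ = 3+8·τ ≈ 29.422205, π⊥ = 3+8·τ' ≈ 0.577795 ∈ [0.4, 1.4) ⇒ IN Λ
candidate 3: (m,n)=(7,16) → π∥ = 7+16·τ ≈ 59.844410, π⊥ = 7+16·τ' ≈ 2.155590 ∉ [0.4, 1.4) ⇒ out
candidate 4: (m,n)=(2,5) → π∥ = 2+5·τ ≈ 18.513878, π⊥ = 2+5·τ' ≈ 0.486122 ∈ [0.4, 1.4) ⇒ IN Λ
candidate 5: (m,n)=(3,4) → π∥ = 3+4·τ ≈ 16.211103, π⊥ = 3+4·τ' ≈ 1.788897 ∉ [0.4, 1.4) ⇒ out
candidate 6: (m,n)=(7,-1) → π∥ = 7-1·τ ≈ 3.697224, π⊥ = 7-1·τ' ≈ 7.302776 ∉ [0.4, 1.4) ⇒ out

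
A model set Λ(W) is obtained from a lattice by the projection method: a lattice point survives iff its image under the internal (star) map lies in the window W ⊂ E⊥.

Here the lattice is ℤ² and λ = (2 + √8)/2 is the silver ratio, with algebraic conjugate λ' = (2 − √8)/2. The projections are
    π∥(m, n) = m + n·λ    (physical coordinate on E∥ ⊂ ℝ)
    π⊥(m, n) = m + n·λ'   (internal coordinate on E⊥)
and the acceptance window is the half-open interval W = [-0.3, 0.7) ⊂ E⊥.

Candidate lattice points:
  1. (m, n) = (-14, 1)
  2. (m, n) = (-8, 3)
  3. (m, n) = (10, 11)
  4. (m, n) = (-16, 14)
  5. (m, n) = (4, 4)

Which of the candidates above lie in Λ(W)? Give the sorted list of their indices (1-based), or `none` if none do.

none

Numerically λ ≈ 2.4142 and λ' = −1/λ ≈ -0.4142.
[1] lift (-14,1): star map gives -14.4142; window check -0.3 ≤ -14.4142 < 0.7 is false → out
[2] lift (-8,3): star map gives -9.2426; window check -0.3 ≤ -9.2426 < 0.7 is false → out
[3] lift (10,11): star map gives 5.4437; window check -0.3 ≤ 5.4437 < 0.7 is false → out
[4] lift (-16,14): star map gives -21.7990; window check -0.3 ≤ -21.7990 < 0.7 is false → out
[5] lift (4,4): star map gives 2.3431; window check -0.3 ≤ 2.3431 < 0.7 is false → out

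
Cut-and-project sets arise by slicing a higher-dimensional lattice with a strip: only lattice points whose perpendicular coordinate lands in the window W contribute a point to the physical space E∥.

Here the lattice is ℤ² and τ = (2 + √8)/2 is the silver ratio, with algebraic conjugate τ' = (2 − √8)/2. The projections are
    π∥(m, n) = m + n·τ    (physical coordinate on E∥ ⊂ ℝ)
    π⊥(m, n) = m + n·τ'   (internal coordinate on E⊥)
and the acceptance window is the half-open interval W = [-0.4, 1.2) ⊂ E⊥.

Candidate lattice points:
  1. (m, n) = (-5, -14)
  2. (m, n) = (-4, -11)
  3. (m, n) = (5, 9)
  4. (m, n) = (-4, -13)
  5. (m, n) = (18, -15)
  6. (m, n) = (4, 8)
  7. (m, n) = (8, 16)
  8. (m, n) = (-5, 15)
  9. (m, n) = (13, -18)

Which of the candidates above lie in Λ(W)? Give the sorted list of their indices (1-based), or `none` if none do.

1, 2, 6

τ' = (2−√8)/2 ≈ -0.41421.
#1 (-5,-14): internal coord -5 + (-14)·τ' = +0.79899; +0.79899 ∈ [-0.4, 1.2) → IN Λ
#2 (-4,-11): internal coord -4 + (-11)·τ' = +0.55635; +0.55635 ∈ [-0.4, 1.2) → IN Λ
#3 (5,9): internal coord 5 + (9)·τ' = +1.27208; +1.27208 ∉ [-0.4, 1.2) → out
#4 (-4,-13): internal coord -4 + (-13)·τ' = +1.38478; +1.38478 ∉ [-0.4, 1.2) → out
#5 (18,-15): internal coord 18 + (-15)·τ' = +24.21320; +24.21320 ∉ [-0.4, 1.2) → out
#6 (4,8): internal coord 4 + (8)·τ' = +0.68629; +0.68629 ∈ [-0.4, 1.2) → IN Λ
#7 (8,16): internal coord 8 + (16)·τ' = +1.37258; +1.37258 ∉ [-0.4, 1.2) → out
#8 (-5,15): internal coord -5 + (15)·τ' = -11.21320; -11.21320 ∉ [-0.4, 1.2) → out
#9 (13,-18): internal coord 13 + (-18)·τ' = +20.45584; +20.45584 ∉ [-0.4, 1.2) → out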